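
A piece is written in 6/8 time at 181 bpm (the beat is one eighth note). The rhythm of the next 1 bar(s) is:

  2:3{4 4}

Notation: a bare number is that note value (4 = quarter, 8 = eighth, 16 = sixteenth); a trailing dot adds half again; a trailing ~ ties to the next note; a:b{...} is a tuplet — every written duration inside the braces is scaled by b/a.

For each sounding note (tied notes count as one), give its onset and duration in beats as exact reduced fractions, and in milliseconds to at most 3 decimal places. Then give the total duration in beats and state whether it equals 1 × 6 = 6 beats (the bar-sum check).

1) 0.0ms=0b +994.475ms=3b
2) 994.475ms=3b +994.475ms=3b
Σ=6b of 6 (181bpm 6/8) — PASS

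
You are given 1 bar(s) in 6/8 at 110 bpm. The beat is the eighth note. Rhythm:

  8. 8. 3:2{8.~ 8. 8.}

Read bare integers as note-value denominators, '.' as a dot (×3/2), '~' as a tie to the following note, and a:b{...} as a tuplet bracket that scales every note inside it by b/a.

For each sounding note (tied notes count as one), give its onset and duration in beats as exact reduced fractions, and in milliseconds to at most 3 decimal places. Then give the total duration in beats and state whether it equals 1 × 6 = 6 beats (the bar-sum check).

1) 0.0ms=0b +818.182ms=3/2b
2) 818.182ms=3/2b +818.182ms=3/2b
3) 1636.364ms=3b +1090.909ms=2b
4) 2727.273ms=5b +545.455ms=1b
Σ=6b of 6 (110bpm 6/8) — PASS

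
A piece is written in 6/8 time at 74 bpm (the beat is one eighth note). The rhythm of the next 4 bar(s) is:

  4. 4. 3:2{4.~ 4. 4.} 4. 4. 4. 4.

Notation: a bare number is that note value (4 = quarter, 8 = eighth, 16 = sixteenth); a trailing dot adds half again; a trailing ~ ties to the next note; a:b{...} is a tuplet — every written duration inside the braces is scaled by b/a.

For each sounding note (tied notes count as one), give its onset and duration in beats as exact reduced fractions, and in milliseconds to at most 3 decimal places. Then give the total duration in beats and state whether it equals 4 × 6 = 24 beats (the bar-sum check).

1) 0.0ms=0b +2432.432ms=3b
2) 2432.432ms=3b +2432.432ms=3b
3) 4864.865ms=6b +3243.243ms=4b
4) 8108.108ms=10b +1621.622ms=2b
5) 9729.73ms=12b +2432.432ms=3b
6) 12162.162ms=15b +2432.432ms=3b
7) 14594.595ms=18b +2432.432ms=3b
8) 17027.027ms=21b +2432.432ms=3b
Σ=24b of 24 (74bpm 6/8) — PASS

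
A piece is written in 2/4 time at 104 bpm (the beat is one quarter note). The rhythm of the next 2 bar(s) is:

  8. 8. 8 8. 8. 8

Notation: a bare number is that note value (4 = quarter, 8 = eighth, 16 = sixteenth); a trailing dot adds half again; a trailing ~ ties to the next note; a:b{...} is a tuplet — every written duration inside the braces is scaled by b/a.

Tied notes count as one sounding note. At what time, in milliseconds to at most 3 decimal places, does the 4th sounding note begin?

note 4 onset = 2b = 1153.846ms

1. 0.0ms @ 0 + 432.692ms (3/4)
2. 432.692ms @ 3/4 + 432.692ms (3/4)
3. 865.385ms @ 3/2 + 288.462ms (1/2)
4. 1153.846ms @ 2 + 432.692ms (3/4)
5. 1586.538ms @ 11/4 + 432.692ms (3/4)
6. 2019.231ms @ 7/2 + 288.462ms (1/2)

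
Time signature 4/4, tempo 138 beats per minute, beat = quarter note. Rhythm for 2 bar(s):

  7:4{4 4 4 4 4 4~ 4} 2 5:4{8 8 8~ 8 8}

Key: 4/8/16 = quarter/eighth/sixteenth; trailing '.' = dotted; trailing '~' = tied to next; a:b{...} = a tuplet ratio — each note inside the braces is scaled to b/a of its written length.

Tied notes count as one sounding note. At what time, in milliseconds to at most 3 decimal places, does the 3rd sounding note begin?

1. 0.0ms @ 0 + 248.447ms (4/7)
2. 248.447ms @ 4/7 + 248.447ms (4/7)
3. 496.894ms @ 8/7 + 248.447ms (4/7)
4. 745.342ms @ 12/7 + 248.447ms (4/7)
5. 993.789ms @ 16/7 + 248.447ms (4/7)
6. 1242.236ms @ 20/7 + 496.894ms (8/7)
7. 1739.13ms @ 4 + 869.565ms (2)
8. 2608.696ms @ 6 + 173.913ms (2/5)
9. 2782.609ms @ 32/5 + 173.913ms (2/5)
10. 2956.522ms @ 34/5 + 347.826ms (4/5)
11. 3304.348ms @ 38/5 + 173.913ms (2/5)

note 3 onset = 8/7b = 496.894ms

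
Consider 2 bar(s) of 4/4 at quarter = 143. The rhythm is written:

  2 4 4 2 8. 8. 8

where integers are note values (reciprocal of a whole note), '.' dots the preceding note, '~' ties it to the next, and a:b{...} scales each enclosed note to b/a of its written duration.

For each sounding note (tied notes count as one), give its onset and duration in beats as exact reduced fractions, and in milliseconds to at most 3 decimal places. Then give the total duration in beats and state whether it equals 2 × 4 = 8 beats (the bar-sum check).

1) 0.0ms=0b +839.161ms=2b
2) 839.161ms=2b +419.58ms=1b
3) 1258.741ms=3b +419.58ms=1b
4) 1678.322ms=4b +839.161ms=2b
5) 2517.483ms=6b +314.685ms=3/4b
6) 2832.168ms=27/4b +314.685ms=3/4b
7) 3146.853ms=15/2b +209.79ms=1/2b
Σ=8b of 8 (143bpm 4/4) — PASS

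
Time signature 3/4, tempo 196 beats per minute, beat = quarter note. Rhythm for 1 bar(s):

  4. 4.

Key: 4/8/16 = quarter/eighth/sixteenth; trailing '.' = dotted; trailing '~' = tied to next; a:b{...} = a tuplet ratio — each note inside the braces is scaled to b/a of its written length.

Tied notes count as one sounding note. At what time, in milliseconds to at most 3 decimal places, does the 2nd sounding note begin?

1. 0.0ms @ 0 + 459.184ms (3/2)
2. 459.184ms @ 3/2 + 459.184ms (3/2)

note 2 onset = 3/2b = 459.184ms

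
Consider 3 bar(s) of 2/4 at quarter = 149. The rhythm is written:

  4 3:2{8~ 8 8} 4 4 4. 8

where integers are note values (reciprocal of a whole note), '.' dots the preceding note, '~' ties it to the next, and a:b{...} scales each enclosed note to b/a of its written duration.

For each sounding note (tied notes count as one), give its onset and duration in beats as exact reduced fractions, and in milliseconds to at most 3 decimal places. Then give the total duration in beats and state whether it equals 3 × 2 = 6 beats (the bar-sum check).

1) 0.0ms=0b +402.685ms=1b
2) 402.685ms=1b +268.456ms=2/3b
3) 671.141ms=5/3b +134.228ms=1/3b
4) 805.369ms=2b +402.685ms=1b
5) 1208.054ms=3b +402.685ms=1b
6) 1610.738ms=4b +604.027ms=3/2b
7) 2214.765ms=11/2b +201.342ms=1/2b
Σ=6b of 6 (149bpm 2/4) — PASS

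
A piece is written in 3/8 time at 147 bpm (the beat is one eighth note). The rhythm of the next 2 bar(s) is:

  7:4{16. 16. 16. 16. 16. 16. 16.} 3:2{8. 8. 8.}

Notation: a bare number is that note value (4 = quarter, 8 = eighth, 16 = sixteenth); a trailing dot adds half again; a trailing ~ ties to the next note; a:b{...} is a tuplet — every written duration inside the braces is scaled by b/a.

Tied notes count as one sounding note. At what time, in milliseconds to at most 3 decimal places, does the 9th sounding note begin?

note 9 onset = 4b = 1632.653ms

1. 0.0ms @ 0 + 174.927ms (3/7)
2. 174.927ms @ 3/7 + 174.927ms (3/7)
3. 349.854ms @ 6/7 + 174.927ms (3/7)
4. 524.781ms @ 9/7 + 174.927ms (3/7)
5. 699.708ms @ 12/7 + 174.927ms (3/7)
6. 874.636ms @ 15/7 + 174.927ms (3/7)
7. 1049.563ms @ 18/7 + 174.927ms (3/7)
8. 1224.49ms @ 3 + 408.163ms (1)
9. 1632.653ms @ 4 + 408.163ms (1)
10. 2040.816ms @ 5 + 408.163ms (1)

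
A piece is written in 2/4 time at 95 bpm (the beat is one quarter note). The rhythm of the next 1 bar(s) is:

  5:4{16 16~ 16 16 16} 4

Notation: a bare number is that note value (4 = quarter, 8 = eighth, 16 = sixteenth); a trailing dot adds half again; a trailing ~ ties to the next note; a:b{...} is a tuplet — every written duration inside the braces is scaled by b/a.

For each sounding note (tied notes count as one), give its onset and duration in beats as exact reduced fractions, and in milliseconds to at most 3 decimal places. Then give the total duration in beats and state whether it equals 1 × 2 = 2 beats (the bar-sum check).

1) 0.0ms=0b +126.316ms=1/5b
2) 126.316ms=1/5b +252.632ms=2/5b
3) 378.947ms=3/5b +126.316ms=1/5b
4) 505.263ms=4/5b +126.316ms=1/5b
5) 631.579ms=1b +631.579ms=1b
Σ=2b of 2 (95bpm 2/4) — PASS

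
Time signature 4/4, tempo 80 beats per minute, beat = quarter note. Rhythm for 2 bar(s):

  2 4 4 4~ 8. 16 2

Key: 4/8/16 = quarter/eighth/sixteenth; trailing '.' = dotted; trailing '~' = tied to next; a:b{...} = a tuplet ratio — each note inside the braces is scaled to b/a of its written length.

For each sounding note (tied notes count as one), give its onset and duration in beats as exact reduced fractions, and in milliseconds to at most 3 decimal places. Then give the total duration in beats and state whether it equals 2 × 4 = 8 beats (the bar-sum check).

1) 0.0ms=0b +1500.0ms=2b
2) 1500.0ms=2b +750.0ms=1b
3) 2250.0ms=3b +750.0ms=1b
4) 3000.0ms=4b +1312.5ms=7/4b
5) 4312.5ms=23/4b +187.5ms=1/4b
6) 4500.0ms=6b +1500.0ms=2b
Σ=8b of 8 (80bpm 4/4) — PASS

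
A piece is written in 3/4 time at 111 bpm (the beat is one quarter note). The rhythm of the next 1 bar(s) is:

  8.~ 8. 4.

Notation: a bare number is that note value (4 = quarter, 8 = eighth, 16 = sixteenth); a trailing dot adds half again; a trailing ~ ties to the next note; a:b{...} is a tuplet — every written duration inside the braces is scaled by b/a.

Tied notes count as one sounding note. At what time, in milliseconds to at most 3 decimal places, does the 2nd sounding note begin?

1. 0.0ms @ 0 + 810.811ms (3/2)
2. 810.811ms @ 3/2 + 810.811ms (3/2)

note 2 onset = 3/2b = 810.811ms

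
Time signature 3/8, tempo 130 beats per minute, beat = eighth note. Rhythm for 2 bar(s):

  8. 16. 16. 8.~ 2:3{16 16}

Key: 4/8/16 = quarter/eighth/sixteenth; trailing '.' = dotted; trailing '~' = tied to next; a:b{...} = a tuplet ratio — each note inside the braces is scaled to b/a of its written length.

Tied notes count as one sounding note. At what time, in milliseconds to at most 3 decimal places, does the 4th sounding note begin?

note 4 onset = 3b = 1384.615ms

1. 0.0ms @ 0 + 692.308ms (3/2)
2. 692.308ms @ 3/2 + 346.154ms (3/4)
3. 1038.462ms @ 9/4 + 346.154ms (3/4)
4. 1384.615ms @ 3 + 1038.462ms (9/4)
5. 2423.077ms @ 21/4 + 346.154ms (3/4)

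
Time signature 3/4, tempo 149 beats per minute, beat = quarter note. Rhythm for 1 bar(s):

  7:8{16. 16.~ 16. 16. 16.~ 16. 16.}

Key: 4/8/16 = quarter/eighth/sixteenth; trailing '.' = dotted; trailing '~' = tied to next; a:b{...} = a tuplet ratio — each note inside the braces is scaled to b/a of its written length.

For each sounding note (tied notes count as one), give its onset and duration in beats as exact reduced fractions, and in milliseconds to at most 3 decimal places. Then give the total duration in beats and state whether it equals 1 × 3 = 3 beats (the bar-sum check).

1) 0.0ms=0b +172.579ms=3/7b
2) 172.579ms=3/7b +345.158ms=6/7b
3) 517.737ms=9/7b +172.579ms=3/7b
4) 690.316ms=12/7b +345.158ms=6/7b
5) 1035.475ms=18/7b +172.579ms=3/7b
Σ=3b of 3 (149bpm 3/4) — PASS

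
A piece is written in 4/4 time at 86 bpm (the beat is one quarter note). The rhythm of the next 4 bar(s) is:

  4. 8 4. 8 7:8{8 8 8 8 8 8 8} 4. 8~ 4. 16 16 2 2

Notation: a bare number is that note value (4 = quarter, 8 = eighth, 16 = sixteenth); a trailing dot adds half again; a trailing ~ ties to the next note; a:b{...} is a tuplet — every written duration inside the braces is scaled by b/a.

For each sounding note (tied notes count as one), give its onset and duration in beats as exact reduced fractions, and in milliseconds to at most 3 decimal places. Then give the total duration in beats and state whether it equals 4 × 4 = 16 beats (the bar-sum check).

1) 0.0ms=0b +1046.512ms=3/2b
2) 1046.512ms=3/2b +348.837ms=1/2b
3) 1395.349ms=2b +1046.512ms=3/2b
4) 2441.86ms=7/2b +348.837ms=1/2b
5) 2790.698ms=4b +398.671ms=4/7b
6) 3189.369ms=32/7b +398.671ms=4/7b
7) 3588.04ms=36/7b +398.671ms=4/7b
8) 3986.711ms=40/7b +398.671ms=4/7b
9) 4385.382ms=44/7b +398.671ms=4/7b
10) 4784.053ms=48/7b +398.671ms=4/7b
11) 5182.724ms=52/7b +398.671ms=4/7b
12) 5581.395ms=8b +1046.512ms=3/2b
13) 6627.907ms=19/2b +1395.349ms=2b
14) 8023.256ms=23/2b +174.419ms=1/4b
15) 8197.674ms=47/4b +174.419ms=1/4b
16) 8372.093ms=12b +1395.349ms=2b
17) 9767.442ms=14b +1395.349ms=2b
Σ=16b of 16 (86bpm 4/4) — PASS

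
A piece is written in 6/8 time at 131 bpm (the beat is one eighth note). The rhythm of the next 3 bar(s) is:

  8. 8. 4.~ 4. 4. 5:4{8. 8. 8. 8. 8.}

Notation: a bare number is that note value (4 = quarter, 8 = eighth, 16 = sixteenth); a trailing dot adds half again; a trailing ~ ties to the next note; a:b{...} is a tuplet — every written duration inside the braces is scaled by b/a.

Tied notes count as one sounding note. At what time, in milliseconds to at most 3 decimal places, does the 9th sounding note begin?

1. 0.0ms @ 0 + 687.023ms (3/2)
2. 687.023ms @ 3/2 + 687.023ms (3/2)
3. 1374.046ms @ 3 + 2748.092ms (6)
4. 4122.137ms @ 9 + 1374.046ms (3)
5. 5496.183ms @ 12 + 549.618ms (6/5)
6. 6045.802ms @ 66/5 + 549.618ms (6/5)
7. 6595.42ms @ 72/5 + 549.618ms (6/5)
8. 7145.038ms @ 78/5 + 549.618ms (6/5)
9. 7694.656ms @ 84/5 + 549.618ms (6/5)

note 9 onset = 84/5b = 7694.656ms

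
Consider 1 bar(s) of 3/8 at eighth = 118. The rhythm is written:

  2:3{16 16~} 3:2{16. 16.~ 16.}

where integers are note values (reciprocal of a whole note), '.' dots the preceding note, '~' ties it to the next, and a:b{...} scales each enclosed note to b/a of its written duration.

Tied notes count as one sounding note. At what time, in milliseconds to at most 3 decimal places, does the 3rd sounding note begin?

1. 0.0ms @ 0 + 381.356ms (3/4)
2. 381.356ms @ 3/4 + 635.593ms (5/4)
3. 1016.949ms @ 2 + 508.475ms (1)

note 3 onset = 2b = 1016.949ms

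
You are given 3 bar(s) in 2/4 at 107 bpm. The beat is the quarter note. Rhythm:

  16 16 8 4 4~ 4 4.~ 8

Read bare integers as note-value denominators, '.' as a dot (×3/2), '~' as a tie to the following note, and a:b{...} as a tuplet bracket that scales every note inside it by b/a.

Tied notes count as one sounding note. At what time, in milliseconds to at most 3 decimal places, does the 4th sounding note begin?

1. 0.0ms @ 0 + 140.187ms (1/4)
2. 140.187ms @ 1/4 + 140.187ms (1/4)
3. 280.374ms @ 1/2 + 280.374ms (1/2)
4. 560.748ms @ 1 + 560.748ms (1)
5. 1121.495ms @ 2 + 1121.495ms (2)
6. 2242.991ms @ 4 + 1121.495ms (2)

note 4 onset = 1b = 560.748ms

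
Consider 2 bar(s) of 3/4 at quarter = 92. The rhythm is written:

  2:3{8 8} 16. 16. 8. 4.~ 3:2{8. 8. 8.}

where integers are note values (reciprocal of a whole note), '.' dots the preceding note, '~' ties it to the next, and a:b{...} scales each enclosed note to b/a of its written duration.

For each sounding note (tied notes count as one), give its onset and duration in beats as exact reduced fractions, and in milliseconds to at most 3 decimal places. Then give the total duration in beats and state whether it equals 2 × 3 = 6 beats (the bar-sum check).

1) 0.0ms=0b +489.13ms=3/4b
2) 489.13ms=3/4b +489.13ms=3/4b
3) 978.261ms=3/2b +244.565ms=3/8b
4) 1222.826ms=15/8b +244.565ms=3/8b
5) 1467.391ms=9/4b +489.13ms=3/4b
6) 1956.522ms=3b +1304.348ms=2b
7) 3260.87ms=5b +326.087ms=1/2b
8) 3586.957ms=11/2b +326.087ms=1/2b
Σ=6b of 6 (92bpm 3/4) — PASS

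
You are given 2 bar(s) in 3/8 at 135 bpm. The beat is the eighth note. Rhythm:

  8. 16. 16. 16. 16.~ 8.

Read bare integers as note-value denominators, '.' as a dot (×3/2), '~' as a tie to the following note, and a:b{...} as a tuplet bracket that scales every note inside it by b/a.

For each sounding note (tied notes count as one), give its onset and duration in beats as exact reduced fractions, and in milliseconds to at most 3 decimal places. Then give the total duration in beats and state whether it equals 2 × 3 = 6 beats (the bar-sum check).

1) 0.0ms=0b +666.667ms=3/2b
2) 666.667ms=3/2b +333.333ms=3/4b
3) 1000.0ms=9/4b +333.333ms=3/4b
4) 1333.333ms=3b +333.333ms=3/4b
5) 1666.667ms=15/4b +1000.0ms=9/4b
Σ=6b of 6 (135bpm 3/8) — PASS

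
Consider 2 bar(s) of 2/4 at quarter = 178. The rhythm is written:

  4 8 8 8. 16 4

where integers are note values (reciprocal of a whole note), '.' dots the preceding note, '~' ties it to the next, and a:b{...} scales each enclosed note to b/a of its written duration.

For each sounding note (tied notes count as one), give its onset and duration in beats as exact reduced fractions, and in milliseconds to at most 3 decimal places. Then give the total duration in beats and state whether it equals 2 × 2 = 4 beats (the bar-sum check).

1) 0.0ms=0b +337.079ms=1b
2) 337.079ms=1b +168.539ms=1/2b
3) 505.618ms=3/2b +168.539ms=1/2b
4) 674.157ms=2b +252.809ms=3/4b
5) 926.966ms=11/4b +84.27ms=1/4b
6) 1011.236ms=3b +337.079ms=1b
Σ=4b of 4 (178bpm 2/4) — PASS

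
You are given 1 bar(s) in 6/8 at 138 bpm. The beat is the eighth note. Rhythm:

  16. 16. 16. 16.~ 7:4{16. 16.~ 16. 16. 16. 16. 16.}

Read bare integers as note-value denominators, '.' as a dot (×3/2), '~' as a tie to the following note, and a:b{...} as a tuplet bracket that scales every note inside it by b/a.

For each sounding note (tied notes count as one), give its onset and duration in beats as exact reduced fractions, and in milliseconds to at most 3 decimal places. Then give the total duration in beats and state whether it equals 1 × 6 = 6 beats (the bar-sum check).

1) 0.0ms=0b +326.087ms=3/4b
2) 326.087ms=3/4b +326.087ms=3/4b
3) 652.174ms=3/2b +326.087ms=3/4b
4) 978.261ms=9/4b +512.422ms=33/28b
5) 1490.683ms=24/7b +372.671ms=6/7b
6) 1863.354ms=30/7b +186.335ms=3/7b
7) 2049.689ms=33/7b +186.335ms=3/7b
8) 2236.025ms=36/7b +186.335ms=3/7b
9) 2422.36ms=39/7b +186.335ms=3/7b
Σ=6b of 6 (138bpm 6/8) — PASS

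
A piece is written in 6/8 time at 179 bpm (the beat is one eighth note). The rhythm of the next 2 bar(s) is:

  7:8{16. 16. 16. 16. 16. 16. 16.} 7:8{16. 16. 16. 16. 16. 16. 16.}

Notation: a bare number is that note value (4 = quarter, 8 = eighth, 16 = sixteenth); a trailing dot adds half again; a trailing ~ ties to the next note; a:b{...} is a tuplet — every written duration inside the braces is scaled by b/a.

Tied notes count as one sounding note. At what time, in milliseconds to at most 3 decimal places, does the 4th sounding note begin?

note 4 onset = 18/7b = 861.931ms

1. 0.0ms @ 0 + 287.31ms (6/7)
2. 287.31ms @ 6/7 + 287.31ms (6/7)
3. 574.621ms @ 12/7 + 287.31ms (6/7)
4. 861.931ms @ 18/7 + 287.31ms (6/7)
5. 1149.242ms @ 24/7 + 287.31ms (6/7)
6. 1436.552ms @ 30/7 + 287.31ms (6/7)
7. 1723.863ms @ 36/7 + 287.31ms (6/7)
8. 2011.173ms @ 6 + 287.31ms (6/7)
9. 2298.484ms @ 48/7 + 287.31ms (6/7)
10. 2585.794ms @ 54/7 + 287.31ms (6/7)
11. 2873.105ms @ 60/7 + 287.31ms (6/7)
12. 3160.415ms @ 66/7 + 287.31ms (6/7)
13. 3447.725ms @ 72/7 + 287.31ms (6/7)
14. 3735.036ms @ 78/7 + 287.31ms (6/7)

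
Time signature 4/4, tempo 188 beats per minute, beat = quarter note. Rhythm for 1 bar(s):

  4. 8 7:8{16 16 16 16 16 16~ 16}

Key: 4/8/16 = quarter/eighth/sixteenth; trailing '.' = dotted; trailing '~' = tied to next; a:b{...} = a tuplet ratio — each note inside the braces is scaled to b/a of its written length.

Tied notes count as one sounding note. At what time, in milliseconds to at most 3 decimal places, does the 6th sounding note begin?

note 6 onset = 20/7b = 911.854ms

1. 0.0ms @ 0 + 478.723ms (3/2)
2. 478.723ms @ 3/2 + 159.574ms (1/2)
3. 638.298ms @ 2 + 91.185ms (2/7)
4. 729.483ms @ 16/7 + 91.185ms (2/7)
5. 820.669ms @ 18/7 + 91.185ms (2/7)
6. 911.854ms @ 20/7 + 91.185ms (2/7)
7. 1003.04ms @ 22/7 + 91.185ms (2/7)
8. 1094.225ms @ 24/7 + 182.371ms (4/7)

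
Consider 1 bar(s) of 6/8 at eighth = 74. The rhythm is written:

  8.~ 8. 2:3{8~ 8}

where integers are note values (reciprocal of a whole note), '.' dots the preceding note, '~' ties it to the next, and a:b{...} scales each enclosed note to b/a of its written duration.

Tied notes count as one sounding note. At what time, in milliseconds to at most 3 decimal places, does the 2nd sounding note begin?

note 2 onset = 3b = 2432.432ms

1. 0.0ms @ 0 + 2432.432ms (3)
2. 2432.432ms @ 3 + 2432.432ms (3)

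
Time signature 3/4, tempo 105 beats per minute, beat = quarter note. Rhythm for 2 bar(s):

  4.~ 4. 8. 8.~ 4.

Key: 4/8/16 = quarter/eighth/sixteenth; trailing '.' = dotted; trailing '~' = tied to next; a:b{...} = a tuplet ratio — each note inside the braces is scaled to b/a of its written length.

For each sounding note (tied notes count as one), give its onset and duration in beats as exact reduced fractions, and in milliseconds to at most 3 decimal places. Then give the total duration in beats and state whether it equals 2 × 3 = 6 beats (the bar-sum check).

1) 0.0ms=0b +1714.286ms=3b
2) 1714.286ms=3b +428.571ms=3/4b
3) 2142.857ms=15/4b +1285.714ms=9/4b
Σ=6b of 6 (105bpm 3/4) — PASS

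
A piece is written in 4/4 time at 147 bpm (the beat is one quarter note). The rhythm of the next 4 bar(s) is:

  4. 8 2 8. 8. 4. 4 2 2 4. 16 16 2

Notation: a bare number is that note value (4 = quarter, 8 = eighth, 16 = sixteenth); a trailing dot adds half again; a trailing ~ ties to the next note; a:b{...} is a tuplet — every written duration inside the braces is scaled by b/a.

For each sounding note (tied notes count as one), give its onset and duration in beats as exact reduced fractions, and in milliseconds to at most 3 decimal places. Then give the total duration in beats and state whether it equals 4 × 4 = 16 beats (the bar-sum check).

1) 0.0ms=0b +612.245ms=3/2b
2) 612.245ms=3/2b +204.082ms=1/2b
3) 816.327ms=2b +816.327ms=2b
4) 1632.653ms=4b +306.122ms=3/4b
5) 1938.776ms=19/4b +306.122ms=3/4b
6) 2244.898ms=11/2b +612.245ms=3/2b
7) 2857.143ms=7b +408.163ms=1b
8) 3265.306ms=8b +816.327ms=2b
9) 4081.633ms=10b +816.327ms=2b
10) 4897.959ms=12b +612.245ms=3/2b
11) 5510.204ms=27/2b +102.041ms=1/4b
12) 5612.245ms=55/4b +102.041ms=1/4b
13) 5714.286ms=14b +816.327ms=2b
Σ=16b of 16 (147bpm 4/4) — PASS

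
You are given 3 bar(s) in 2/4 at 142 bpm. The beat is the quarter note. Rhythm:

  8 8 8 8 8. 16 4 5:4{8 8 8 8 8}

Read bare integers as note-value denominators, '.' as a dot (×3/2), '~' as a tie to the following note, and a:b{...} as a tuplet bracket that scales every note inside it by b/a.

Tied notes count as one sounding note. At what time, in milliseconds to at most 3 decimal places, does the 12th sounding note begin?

1. 0.0ms @ 0 + 211.268ms (1/2)
2. 211.268ms @ 1/2 + 211.268ms (1/2)
3. 422.535ms @ 1 + 211.268ms (1/2)
4. 633.803ms @ 3/2 + 211.268ms (1/2)
5. 845.07ms @ 2 + 316.901ms (3/4)
6. 1161.972ms @ 11/4 + 105.634ms (1/4)
7. 1267.606ms @ 3 + 422.535ms (1)
8. 1690.141ms @ 4 + 169.014ms (2/5)
9. 1859.155ms @ 22/5 + 169.014ms (2/5)
10. 2028.169ms @ 24/5 + 169.014ms (2/5)
11. 2197.183ms @ 26/5 + 169.014ms (2/5)
12. 2366.197ms @ 28/5 + 169.014ms (2/5)

note 12 onset = 28/5b = 2366.197ms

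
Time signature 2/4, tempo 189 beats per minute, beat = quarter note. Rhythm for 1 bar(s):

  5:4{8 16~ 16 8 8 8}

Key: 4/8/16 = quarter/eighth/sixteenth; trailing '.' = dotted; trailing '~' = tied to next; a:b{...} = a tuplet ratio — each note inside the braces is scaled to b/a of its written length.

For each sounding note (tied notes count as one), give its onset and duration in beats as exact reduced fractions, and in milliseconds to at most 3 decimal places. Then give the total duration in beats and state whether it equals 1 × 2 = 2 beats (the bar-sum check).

1) 0.0ms=0b +126.984ms=2/5b
2) 126.984ms=2/5b +126.984ms=2/5b
3) 253.968ms=4/5b +126.984ms=2/5b
4) 380.952ms=6/5b +126.984ms=2/5b
5) 507.937ms=8/5b +126.984ms=2/5b
Σ=2b of 2 (189bpm 2/4) — PASS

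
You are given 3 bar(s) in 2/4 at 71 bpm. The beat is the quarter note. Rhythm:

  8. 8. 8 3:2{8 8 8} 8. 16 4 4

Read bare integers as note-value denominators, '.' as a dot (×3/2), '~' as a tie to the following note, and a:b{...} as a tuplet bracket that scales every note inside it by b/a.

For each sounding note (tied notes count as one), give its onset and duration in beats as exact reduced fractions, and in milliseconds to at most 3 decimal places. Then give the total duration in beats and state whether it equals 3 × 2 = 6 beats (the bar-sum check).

1) 0.0ms=0b +633.803ms=3/4b
2) 633.803ms=3/4b +633.803ms=3/4b
3) 1267.606ms=3/2b +422.535ms=1/2b
4) 1690.141ms=2b +281.69ms=1/3b
5) 1971.831ms=7/3b +281.69ms=1/3b
6) 2253.521ms=8/3b +281.69ms=1/3b
7) 2535.211ms=3b +633.803ms=3/4b
8) 3169.014ms=15/4b +211.268ms=1/4b
9) 3380.282ms=4b +845.07ms=1b
10) 4225.352ms=5b +845.07ms=1b
Σ=6b of 6 (71bpm 2/4) — PASS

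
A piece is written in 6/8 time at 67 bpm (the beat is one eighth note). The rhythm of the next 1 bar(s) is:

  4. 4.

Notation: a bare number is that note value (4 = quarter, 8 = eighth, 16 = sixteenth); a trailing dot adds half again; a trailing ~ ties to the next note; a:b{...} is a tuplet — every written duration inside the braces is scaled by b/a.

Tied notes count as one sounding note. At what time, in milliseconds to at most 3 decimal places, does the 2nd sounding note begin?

note 2 onset = 3b = 2686.567ms

1. 0.0ms @ 0 + 2686.567ms (3)
2. 2686.567ms @ 3 + 2686.567ms (3)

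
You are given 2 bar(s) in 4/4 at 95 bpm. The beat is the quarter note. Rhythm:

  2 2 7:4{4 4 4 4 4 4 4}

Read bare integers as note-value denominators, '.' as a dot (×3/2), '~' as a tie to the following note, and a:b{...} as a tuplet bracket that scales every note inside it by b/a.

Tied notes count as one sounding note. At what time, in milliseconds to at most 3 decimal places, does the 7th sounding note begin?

note 7 onset = 44/7b = 3969.925ms

1. 0.0ms @ 0 + 1263.158ms (2)
2. 1263.158ms @ 2 + 1263.158ms (2)
3. 2526.316ms @ 4 + 360.902ms (4/7)
4. 2887.218ms @ 32/7 + 360.902ms (4/7)
5. 3248.12ms @ 36/7 + 360.902ms (4/7)
6. 3609.023ms @ 40/7 + 360.902ms (4/7)
7. 3969.925ms @ 44/7 + 360.902ms (4/7)
8. 4330.827ms @ 48/7 + 360.902ms (4/7)
9. 4691.729ms @ 52/7 + 360.902ms (4/7)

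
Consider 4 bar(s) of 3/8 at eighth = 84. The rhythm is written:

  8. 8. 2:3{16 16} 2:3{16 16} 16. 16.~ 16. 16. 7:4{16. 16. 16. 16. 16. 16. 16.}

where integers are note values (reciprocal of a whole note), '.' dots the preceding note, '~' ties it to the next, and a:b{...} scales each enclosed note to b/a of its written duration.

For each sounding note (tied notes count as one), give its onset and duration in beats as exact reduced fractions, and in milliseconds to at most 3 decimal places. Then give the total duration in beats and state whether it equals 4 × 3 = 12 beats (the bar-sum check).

1) 0.0ms=0b +1071.429ms=3/2b
2) 1071.429ms=3/2b +1071.429ms=3/2b
3) 2142.857ms=3b +535.714ms=3/4b
4) 2678.571ms=15/4b +535.714ms=3/4b
5) 3214.286ms=9/2b +535.714ms=3/4b
6) 3750.0ms=21/4b +535.714ms=3/4b
7) 4285.714ms=6b +535.714ms=3/4b
8) 4821.429ms=27/4b +1071.429ms=3/2b
9) 5892.857ms=33/4b +535.714ms=3/4b
10) 6428.571ms=9b +306.122ms=3/7b
11) 6734.694ms=66/7b +306.122ms=3/7b
12) 7040.816ms=69/7b +306.122ms=3/7b
13) 7346.939ms=72/7b +306.122ms=3/7b
14) 7653.061ms=75/7b +306.122ms=3/7b
15) 7959.184ms=78/7b +306.122ms=3/7b
16) 8265.306ms=81/7b +306.122ms=3/7b
Σ=12b of 12 (84bpm 3/8) — PASS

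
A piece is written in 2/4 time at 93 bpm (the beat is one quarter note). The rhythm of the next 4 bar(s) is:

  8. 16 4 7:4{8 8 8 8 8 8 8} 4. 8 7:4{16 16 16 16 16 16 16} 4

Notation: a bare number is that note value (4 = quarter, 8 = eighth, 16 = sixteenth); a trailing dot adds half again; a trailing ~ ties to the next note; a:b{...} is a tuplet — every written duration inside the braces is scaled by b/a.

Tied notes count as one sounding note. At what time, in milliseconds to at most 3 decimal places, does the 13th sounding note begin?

1. 0.0ms @ 0 + 483.871ms (3/4)
2. 483.871ms @ 3/4 + 161.29ms (1/4)
3. 645.161ms @ 1 + 645.161ms (1)
4. 1290.323ms @ 2 + 184.332ms (2/7)
5. 1474.654ms @ 16/7 + 184.332ms (2/7)
6. 1658.986ms @ 18/7 + 184.332ms (2/7)
7. 1843.318ms @ 20/7 + 184.332ms (2/7)
8. 2027.65ms @ 22/7 + 184.332ms (2/7)
9. 2211.982ms @ 24/7 + 184.332ms (2/7)
10. 2396.313ms @ 26/7 + 184.332ms (2/7)
11. 2580.645ms @ 4 + 967.742ms (3/2)
12. 3548.387ms @ 11/2 + 322.581ms (1/2)
13. 3870.968ms @ 6 + 92.166ms (1/7)
14. 3963.134ms @ 43/7 + 92.166ms (1/7)
15. 4055.3ms @ 44/7 + 92.166ms (1/7)
16. 4147.465ms @ 45/7 + 92.166ms (1/7)
17. 4239.631ms @ 46/7 + 92.166ms (1/7)
18. 4331.797ms @ 47/7 + 92.166ms (1/7)
19. 4423.963ms @ 48/7 + 92.166ms (1/7)
20. 4516.129ms @ 7 + 645.161ms (1)

note 13 onset = 6b = 3870.968ms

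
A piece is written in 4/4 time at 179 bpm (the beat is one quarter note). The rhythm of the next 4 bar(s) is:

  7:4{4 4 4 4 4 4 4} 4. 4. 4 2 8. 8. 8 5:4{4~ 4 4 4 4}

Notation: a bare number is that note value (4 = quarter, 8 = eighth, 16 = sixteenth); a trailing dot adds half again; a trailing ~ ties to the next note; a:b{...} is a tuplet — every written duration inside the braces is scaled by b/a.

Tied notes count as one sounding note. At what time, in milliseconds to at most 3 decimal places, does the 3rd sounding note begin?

1. 0.0ms @ 0 + 191.54ms (4/7)
2. 191.54ms @ 4/7 + 191.54ms (4/7)
3. 383.081ms @ 8/7 + 191.54ms (4/7)
4. 574.621ms @ 12/7 + 191.54ms (4/7)
5. 766.161ms @ 16/7 + 191.54ms (4/7)
6. 957.702ms @ 20/7 + 191.54ms (4/7)
7. 1149.242ms @ 24/7 + 191.54ms (4/7)
8. 1340.782ms @ 4 + 502.793ms (3/2)
9. 1843.575ms @ 11/2 + 502.793ms (3/2)
10. 2346.369ms @ 7 + 335.196ms (1)
11. 2681.564ms @ 8 + 670.391ms (2)
12. 3351.955ms @ 10 + 251.397ms (3/4)
13. 3603.352ms @ 43/4 + 251.397ms (3/4)
14. 3854.749ms @ 23/2 + 167.598ms (1/2)
15. 4022.346ms @ 12 + 536.313ms (8/5)
16. 4558.659ms @ 68/5 + 268.156ms (4/5)
17. 4826.816ms @ 72/5 + 268.156ms (4/5)
18. 5094.972ms @ 76/5 + 268.156ms (4/5)

note 3 onset = 8/7b = 383.081ms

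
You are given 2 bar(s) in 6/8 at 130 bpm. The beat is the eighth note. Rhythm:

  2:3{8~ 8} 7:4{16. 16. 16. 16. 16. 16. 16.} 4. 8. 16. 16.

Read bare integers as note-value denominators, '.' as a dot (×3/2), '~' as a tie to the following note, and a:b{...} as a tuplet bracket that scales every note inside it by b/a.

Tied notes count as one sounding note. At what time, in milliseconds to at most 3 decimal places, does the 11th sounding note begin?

1. 0.0ms @ 0 + 1384.615ms (3)
2. 1384.615ms @ 3 + 197.802ms (3/7)
3. 1582.418ms @ 24/7 + 197.802ms (3/7)
4. 1780.22ms @ 27/7 + 197.802ms (3/7)
5. 1978.022ms @ 30/7 + 197.802ms (3/7)
6. 2175.824ms @ 33/7 + 197.802ms (3/7)
7. 2373.626ms @ 36/7 + 197.802ms (3/7)
8. 2571.429ms @ 39/7 + 197.802ms (3/7)
9. 2769.231ms @ 6 + 1384.615ms (3)
10. 4153.846ms @ 9 + 692.308ms (3/2)
11. 4846.154ms @ 21/2 + 346.154ms (3/4)
12. 5192.308ms @ 45/4 + 346.154ms (3/4)

note 11 onset = 21/2b = 4846.154ms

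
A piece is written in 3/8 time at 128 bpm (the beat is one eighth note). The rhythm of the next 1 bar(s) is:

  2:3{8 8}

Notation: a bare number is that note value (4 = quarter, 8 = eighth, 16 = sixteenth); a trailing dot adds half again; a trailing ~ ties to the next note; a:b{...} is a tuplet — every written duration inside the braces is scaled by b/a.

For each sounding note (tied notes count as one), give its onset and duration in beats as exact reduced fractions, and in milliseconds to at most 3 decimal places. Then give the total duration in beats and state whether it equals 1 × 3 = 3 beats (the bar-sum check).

1) 0.0ms=0b +703.125ms=3/2b
2) 703.125ms=3/2b +703.125ms=3/2b
Σ=3b of 3 (128bpm 3/8) — PASS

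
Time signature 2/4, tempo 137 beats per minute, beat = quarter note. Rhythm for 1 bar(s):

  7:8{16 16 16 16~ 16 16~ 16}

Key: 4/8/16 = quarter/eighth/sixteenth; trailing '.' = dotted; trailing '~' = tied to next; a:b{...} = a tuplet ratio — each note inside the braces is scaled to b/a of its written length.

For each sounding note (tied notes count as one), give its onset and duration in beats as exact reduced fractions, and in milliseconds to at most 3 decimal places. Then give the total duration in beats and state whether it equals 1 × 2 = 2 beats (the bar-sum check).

1) 0.0ms=0b +125.13ms=2/7b
2) 125.13ms=2/7b +125.13ms=2/7b
3) 250.261ms=4/7b +125.13ms=2/7b
4) 375.391ms=6/7b +250.261ms=4/7b
5) 625.652ms=10/7b +250.261ms=4/7b
Σ=2b of 2 (137bpm 2/4) — PASS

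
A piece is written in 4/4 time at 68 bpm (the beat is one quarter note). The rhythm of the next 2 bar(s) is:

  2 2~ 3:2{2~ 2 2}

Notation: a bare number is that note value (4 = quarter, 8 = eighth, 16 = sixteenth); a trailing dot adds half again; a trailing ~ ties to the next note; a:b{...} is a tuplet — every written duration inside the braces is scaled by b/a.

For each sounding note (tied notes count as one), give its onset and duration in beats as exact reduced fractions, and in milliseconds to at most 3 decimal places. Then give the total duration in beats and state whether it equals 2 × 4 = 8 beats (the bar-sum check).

1) 0.0ms=0b +1764.706ms=2b
2) 1764.706ms=2b +4117.647ms=14/3b
3) 5882.353ms=20/3b +1176.471ms=4/3b
Σ=8b of 8 (68bpm 4/4) — PASS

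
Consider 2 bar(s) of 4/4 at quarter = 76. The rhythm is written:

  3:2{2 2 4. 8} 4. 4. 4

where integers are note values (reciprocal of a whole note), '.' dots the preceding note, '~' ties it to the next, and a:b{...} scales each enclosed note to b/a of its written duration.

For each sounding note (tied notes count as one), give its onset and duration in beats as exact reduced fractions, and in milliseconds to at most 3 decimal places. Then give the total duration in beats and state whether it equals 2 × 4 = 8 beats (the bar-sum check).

1) 0.0ms=0b +1052.632ms=4/3b
2) 1052.632ms=4/3b +1052.632ms=4/3b
3) 2105.263ms=8/3b +789.474ms=1b
4) 2894.737ms=11/3b +263.158ms=1/3b
5) 3157.895ms=4b +1184.211ms=3/2b
6) 4342.105ms=11/2b +1184.211ms=3/2b
7) 5526.316ms=7b +789.474ms=1b
Σ=8b of 8 (76bpm 4/4) — PASS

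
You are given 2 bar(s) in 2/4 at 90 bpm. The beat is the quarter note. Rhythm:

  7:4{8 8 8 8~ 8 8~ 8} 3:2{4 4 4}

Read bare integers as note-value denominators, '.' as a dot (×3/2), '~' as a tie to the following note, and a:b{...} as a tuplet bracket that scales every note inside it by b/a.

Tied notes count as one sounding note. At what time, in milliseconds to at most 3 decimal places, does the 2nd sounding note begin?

1. 0.0ms @ 0 + 190.476ms (2/7)
2. 190.476ms @ 2/7 + 190.476ms (2/7)
3. 380.952ms @ 4/7 + 190.476ms (2/7)
4. 571.429ms @ 6/7 + 380.952ms (4/7)
5. 952.381ms @ 10/7 + 380.952ms (4/7)
6. 1333.333ms @ 2 + 444.444ms (2/3)
7. 1777.778ms @ 8/3 + 444.444ms (2/3)
8. 2222.222ms @ 10/3 + 444.444ms (2/3)

note 2 onset = 2/7b = 190.476ms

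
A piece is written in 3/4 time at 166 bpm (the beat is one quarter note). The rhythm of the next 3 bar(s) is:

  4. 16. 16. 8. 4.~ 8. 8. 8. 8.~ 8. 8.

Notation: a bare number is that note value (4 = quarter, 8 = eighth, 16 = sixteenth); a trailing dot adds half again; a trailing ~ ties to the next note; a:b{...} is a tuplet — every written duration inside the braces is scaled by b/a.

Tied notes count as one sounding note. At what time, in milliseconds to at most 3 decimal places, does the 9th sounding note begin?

1. 0.0ms @ 0 + 542.169ms (3/2)
2. 542.169ms @ 3/2 + 135.542ms (3/8)
3. 677.711ms @ 15/8 + 135.542ms (3/8)
4. 813.253ms @ 9/4 + 271.084ms (3/4)
5. 1084.337ms @ 3 + 813.253ms (9/4)
6. 1897.59ms @ 21/4 + 271.084ms (3/4)
7. 2168.675ms @ 6 + 271.084ms (3/4)
8. 2439.759ms @ 27/4 + 542.169ms (3/2)
9. 2981.928ms @ 33/4 + 271.084ms (3/4)

note 9 onset = 33/4b = 2981.928ms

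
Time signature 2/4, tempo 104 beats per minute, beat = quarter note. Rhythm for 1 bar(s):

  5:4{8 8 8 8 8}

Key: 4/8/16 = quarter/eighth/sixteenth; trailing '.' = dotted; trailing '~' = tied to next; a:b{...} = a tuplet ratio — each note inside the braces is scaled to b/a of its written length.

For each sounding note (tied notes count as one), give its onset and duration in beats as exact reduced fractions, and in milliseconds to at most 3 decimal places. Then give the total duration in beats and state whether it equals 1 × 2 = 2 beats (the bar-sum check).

1) 0.0ms=0b +230.769ms=2/5b
2) 230.769ms=2/5b +230.769ms=2/5b
3) 461.538ms=4/5b +230.769ms=2/5b
4) 692.308ms=6/5b +230.769ms=2/5b
5) 923.077ms=8/5b +230.769ms=2/5b
Σ=2b of 2 (104bpm 2/4) — PASS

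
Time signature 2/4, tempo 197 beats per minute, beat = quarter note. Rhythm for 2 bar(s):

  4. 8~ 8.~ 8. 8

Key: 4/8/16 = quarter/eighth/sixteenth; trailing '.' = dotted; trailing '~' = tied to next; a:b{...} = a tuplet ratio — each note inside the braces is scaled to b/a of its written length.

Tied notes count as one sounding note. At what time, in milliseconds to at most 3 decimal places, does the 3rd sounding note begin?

note 3 onset = 7/2b = 1065.99ms

1. 0.0ms @ 0 + 456.853ms (3/2)
2. 456.853ms @ 3/2 + 609.137ms (2)
3. 1065.99ms @ 7/2 + 152.284ms (1/2)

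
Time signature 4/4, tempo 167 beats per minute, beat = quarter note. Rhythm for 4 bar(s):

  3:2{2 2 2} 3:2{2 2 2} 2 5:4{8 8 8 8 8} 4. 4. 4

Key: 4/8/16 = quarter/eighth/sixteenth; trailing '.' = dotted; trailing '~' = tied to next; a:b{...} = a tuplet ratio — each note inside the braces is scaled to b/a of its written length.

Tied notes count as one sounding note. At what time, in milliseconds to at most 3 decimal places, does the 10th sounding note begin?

note 10 onset = 54/5b = 3880.24ms

1. 0.0ms @ 0 + 479.042ms (4/3)
2. 479.042ms @ 4/3 + 479.042ms (4/3)
3. 958.084ms @ 8/3 + 479.042ms (4/3)
4. 1437.126ms @ 4 + 479.042ms (4/3)
5. 1916.168ms @ 16/3 + 479.042ms (4/3)
6. 2395.21ms @ 20/3 + 479.042ms (4/3)
7. 2874.251ms @ 8 + 718.563ms (2)
8. 3592.814ms @ 10 + 143.713ms (2/5)
9. 3736.527ms @ 52/5 + 143.713ms (2/5)
10. 3880.24ms @ 54/5 + 143.713ms (2/5)
11. 4023.952ms @ 56/5 + 143.713ms (2/5)
12. 4167.665ms @ 58/5 + 143.713ms (2/5)
13. 4311.377ms @ 12 + 538.922ms (3/2)
14. 4850.299ms @ 27/2 + 538.922ms (3/2)
15. 5389.222ms @ 15 + 359.281ms (1)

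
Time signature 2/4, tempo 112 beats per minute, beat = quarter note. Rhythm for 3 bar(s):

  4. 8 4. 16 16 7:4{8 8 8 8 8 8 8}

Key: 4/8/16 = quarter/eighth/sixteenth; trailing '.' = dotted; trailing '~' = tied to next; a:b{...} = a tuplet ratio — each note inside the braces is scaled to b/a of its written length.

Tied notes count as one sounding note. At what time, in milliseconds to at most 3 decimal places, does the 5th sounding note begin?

note 5 onset = 15/4b = 2008.929ms

1. 0.0ms @ 0 + 803.571ms (3/2)
2. 803.571ms @ 3/2 + 267.857ms (1/2)
3. 1071.429ms @ 2 + 803.571ms (3/2)
4. 1875.0ms @ 7/2 + 133.929ms (1/4)
5. 2008.929ms @ 15/4 + 133.929ms (1/4)
6. 2142.857ms @ 4 + 153.061ms (2/7)
7. 2295.918ms @ 30/7 + 153.061ms (2/7)
8. 2448.98ms @ 32/7 + 153.061ms (2/7)
9. 2602.041ms @ 34/7 + 153.061ms (2/7)
10. 2755.102ms @ 36/7 + 153.061ms (2/7)
11. 2908.163ms @ 38/7 + 153.061ms (2/7)
12. 3061.224ms @ 40/7 + 153.061ms (2/7)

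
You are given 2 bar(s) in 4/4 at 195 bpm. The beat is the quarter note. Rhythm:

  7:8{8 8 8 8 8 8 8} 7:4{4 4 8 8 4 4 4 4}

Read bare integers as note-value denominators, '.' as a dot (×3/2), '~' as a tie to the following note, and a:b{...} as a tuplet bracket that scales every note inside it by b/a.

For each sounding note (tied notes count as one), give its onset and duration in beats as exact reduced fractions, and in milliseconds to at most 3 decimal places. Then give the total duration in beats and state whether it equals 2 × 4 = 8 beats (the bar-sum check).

1) 0.0ms=0b +175.824ms=4/7b
2) 175.824ms=4/7b +175.824ms=4/7b
3) 351.648ms=8/7b +175.824ms=4/7b
4) 527.473ms=12/7b +175.824ms=4/7b
5) 703.297ms=16/7b +175.824ms=4/7b
6) 879.121ms=20/7b +175.824ms=4/7b
7) 1054.945ms=24/7b +175.824ms=4/7b
8) 1230.769ms=4b +175.824ms=4/7b
9) 1406.593ms=32/7b +175.824ms=4/7b
10) 1582.418ms=36/7b +87.912ms=2/7b
11) 1670.33ms=38/7b +87.912ms=2/7b
12) 1758.242ms=40/7b +175.824ms=4/7b
13) 1934.066ms=44/7b +175.824ms=4/7b
14) 2109.89ms=48/7b +175.824ms=4/7b
15) 2285.714ms=52/7b +175.824ms=4/7b
Σ=8b of 8 (195bpm 4/4) — PASS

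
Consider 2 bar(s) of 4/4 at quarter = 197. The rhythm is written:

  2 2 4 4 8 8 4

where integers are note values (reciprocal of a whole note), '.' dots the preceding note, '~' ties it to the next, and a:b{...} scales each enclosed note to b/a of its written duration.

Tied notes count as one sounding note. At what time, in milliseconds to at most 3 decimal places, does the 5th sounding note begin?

note 5 onset = 6b = 1827.411ms

1. 0.0ms @ 0 + 609.137ms (2)
2. 609.137ms @ 2 + 609.137ms (2)
3. 1218.274ms @ 4 + 304.569ms (1)
4. 1522.843ms @ 5 + 304.569ms (1)
5. 1827.411ms @ 6 + 152.284ms (1/2)
6. 1979.695ms @ 13/2 + 152.284ms (1/2)
7. 2131.98ms @ 7 + 304.569ms (1)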